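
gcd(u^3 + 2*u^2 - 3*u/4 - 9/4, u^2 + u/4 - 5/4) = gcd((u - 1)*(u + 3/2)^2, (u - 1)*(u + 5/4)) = u - 1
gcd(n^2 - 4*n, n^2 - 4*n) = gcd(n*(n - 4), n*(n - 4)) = n^2 - 4*n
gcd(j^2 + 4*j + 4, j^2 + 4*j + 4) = j^2 + 4*j + 4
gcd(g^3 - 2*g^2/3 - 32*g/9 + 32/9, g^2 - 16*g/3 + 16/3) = g - 4/3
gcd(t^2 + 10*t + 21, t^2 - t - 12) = t + 3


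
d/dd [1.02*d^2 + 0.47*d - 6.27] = 2.04*d + 0.47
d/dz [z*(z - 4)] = 2*z - 4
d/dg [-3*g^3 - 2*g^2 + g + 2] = -9*g^2 - 4*g + 1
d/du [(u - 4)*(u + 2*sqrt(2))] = 2*u - 4 + 2*sqrt(2)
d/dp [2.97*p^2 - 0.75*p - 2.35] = 5.94*p - 0.75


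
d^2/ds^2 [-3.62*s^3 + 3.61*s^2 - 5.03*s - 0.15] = 7.22 - 21.72*s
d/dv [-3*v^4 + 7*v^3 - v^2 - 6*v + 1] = -12*v^3 + 21*v^2 - 2*v - 6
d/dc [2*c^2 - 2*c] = 4*c - 2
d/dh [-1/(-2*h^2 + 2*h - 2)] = (1/2 - h)/(h^2 - h + 1)^2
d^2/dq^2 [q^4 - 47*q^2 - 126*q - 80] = 12*q^2 - 94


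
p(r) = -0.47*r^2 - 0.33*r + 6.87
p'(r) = -0.94*r - 0.33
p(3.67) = -0.67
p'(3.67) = -3.78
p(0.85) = 6.25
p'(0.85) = -1.13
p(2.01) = 4.31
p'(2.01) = -2.22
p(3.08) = 1.39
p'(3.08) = -3.23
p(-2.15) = 5.41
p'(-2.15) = 1.69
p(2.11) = 4.08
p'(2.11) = -2.31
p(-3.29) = 2.87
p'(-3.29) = 2.76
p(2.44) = 3.27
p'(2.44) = -2.62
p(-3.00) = 3.63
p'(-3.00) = 2.49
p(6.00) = -12.03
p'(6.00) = -5.97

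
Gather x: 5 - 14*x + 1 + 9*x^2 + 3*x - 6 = 9*x^2 - 11*x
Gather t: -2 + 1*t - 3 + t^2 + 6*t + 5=t^2 + 7*t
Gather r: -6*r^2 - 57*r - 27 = -6*r^2 - 57*r - 27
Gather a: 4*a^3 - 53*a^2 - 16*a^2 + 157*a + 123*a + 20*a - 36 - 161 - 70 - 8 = 4*a^3 - 69*a^2 + 300*a - 275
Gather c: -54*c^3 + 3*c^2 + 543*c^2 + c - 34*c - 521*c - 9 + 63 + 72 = -54*c^3 + 546*c^2 - 554*c + 126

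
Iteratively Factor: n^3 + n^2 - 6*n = (n)*(n^2 + n - 6) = n*(n + 3)*(n - 2)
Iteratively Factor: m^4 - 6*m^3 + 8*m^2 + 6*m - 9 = (m - 1)*(m^3 - 5*m^2 + 3*m + 9) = (m - 3)*(m - 1)*(m^2 - 2*m - 3) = (m - 3)*(m - 1)*(m + 1)*(m - 3)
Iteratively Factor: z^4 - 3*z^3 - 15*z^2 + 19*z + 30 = (z + 3)*(z^3 - 6*z^2 + 3*z + 10) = (z - 2)*(z + 3)*(z^2 - 4*z - 5) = (z - 2)*(z + 1)*(z + 3)*(z - 5)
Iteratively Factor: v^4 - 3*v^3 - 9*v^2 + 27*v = (v)*(v^3 - 3*v^2 - 9*v + 27) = v*(v - 3)*(v^2 - 9) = v*(v - 3)^2*(v + 3)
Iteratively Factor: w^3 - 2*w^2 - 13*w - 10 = (w + 2)*(w^2 - 4*w - 5) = (w + 1)*(w + 2)*(w - 5)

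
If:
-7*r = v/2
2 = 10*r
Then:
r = 1/5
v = -14/5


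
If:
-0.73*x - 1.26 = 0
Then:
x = -1.73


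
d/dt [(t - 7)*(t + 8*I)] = 2*t - 7 + 8*I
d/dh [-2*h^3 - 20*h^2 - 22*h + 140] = -6*h^2 - 40*h - 22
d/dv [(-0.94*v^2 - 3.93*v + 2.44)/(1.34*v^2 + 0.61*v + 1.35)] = (4.6928*v^2 - 9.0772*v - 6.7939)/(1.7956*v^4 + 1.6348*v^3 + 3.9901*v^2 + 1.647*v + 1.8225)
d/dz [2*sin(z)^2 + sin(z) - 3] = (4*sin(z) + 1)*cos(z)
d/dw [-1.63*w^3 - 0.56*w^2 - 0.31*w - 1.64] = -4.89*w^2 - 1.12*w - 0.31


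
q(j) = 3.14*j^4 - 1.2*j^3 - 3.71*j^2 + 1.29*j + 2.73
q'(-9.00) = -9379.77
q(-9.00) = 21166.95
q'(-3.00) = -347.97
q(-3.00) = 252.21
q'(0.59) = -1.76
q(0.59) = 2.33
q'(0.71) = -1.30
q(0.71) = 2.14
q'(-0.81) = -1.74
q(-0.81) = 1.24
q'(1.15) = 7.10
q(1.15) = 2.97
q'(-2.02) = -101.94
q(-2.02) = 47.16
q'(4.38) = 955.11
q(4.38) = 992.02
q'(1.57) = 29.37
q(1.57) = 10.04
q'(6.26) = 2894.91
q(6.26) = 4393.04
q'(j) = 12.56*j^3 - 3.6*j^2 - 7.42*j + 1.29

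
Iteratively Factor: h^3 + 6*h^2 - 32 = (h + 4)*(h^2 + 2*h - 8) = (h - 2)*(h + 4)*(h + 4)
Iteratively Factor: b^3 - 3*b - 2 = (b + 1)*(b^2 - b - 2) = (b - 2)*(b + 1)*(b + 1)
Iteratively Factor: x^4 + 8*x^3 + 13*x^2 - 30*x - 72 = (x + 4)*(x^3 + 4*x^2 - 3*x - 18) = (x + 3)*(x + 4)*(x^2 + x - 6) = (x - 2)*(x + 3)*(x + 4)*(x + 3)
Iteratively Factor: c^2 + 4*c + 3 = (c + 3)*(c + 1)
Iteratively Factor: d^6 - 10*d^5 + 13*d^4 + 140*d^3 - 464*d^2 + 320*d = (d)*(d^5 - 10*d^4 + 13*d^3 + 140*d^2 - 464*d + 320) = d*(d + 4)*(d^4 - 14*d^3 + 69*d^2 - 136*d + 80) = d*(d - 4)*(d + 4)*(d^3 - 10*d^2 + 29*d - 20) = d*(d - 5)*(d - 4)*(d + 4)*(d^2 - 5*d + 4) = d*(d - 5)*(d - 4)^2*(d + 4)*(d - 1)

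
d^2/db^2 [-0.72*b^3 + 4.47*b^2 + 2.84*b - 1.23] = 8.94 - 4.32*b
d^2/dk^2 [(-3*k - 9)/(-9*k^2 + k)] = 18*(27*k^3 + 243*k^2 - 27*k + 1)/(k^3*(729*k^3 - 243*k^2 + 27*k - 1))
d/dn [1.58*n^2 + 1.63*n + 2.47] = 3.16*n + 1.63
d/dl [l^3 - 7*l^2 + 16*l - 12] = 3*l^2 - 14*l + 16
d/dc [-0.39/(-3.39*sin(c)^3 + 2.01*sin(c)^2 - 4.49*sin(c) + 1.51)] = (-3.9663*sin(c)^2 + 1.5678*sin(c) - 1.7511)*cos(c)/(3.39*sin(c)^3 - 2.01*sin(c)^2 + 4.49*sin(c) - 1.51)^2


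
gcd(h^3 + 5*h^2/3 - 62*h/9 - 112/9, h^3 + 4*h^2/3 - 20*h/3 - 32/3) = h^2 - 2*h/3 - 16/3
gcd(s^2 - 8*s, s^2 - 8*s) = s^2 - 8*s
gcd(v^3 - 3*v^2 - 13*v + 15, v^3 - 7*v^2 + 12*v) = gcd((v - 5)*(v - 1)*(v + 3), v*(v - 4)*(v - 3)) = 1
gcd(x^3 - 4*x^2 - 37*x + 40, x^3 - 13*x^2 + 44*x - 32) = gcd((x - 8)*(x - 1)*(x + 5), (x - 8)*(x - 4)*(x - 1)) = x^2 - 9*x + 8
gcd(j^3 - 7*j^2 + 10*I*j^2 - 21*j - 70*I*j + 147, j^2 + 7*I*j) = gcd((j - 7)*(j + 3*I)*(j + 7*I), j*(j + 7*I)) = j + 7*I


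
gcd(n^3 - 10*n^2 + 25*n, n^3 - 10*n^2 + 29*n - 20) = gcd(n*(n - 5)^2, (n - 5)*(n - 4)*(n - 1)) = n - 5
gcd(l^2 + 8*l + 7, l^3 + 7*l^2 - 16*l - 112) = l + 7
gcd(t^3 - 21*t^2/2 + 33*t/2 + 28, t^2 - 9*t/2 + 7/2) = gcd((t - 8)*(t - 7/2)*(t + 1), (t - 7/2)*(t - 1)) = t - 7/2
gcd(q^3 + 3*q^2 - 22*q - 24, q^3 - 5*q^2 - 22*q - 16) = q + 1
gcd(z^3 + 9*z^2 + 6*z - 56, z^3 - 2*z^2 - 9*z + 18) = z - 2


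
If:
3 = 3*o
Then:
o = 1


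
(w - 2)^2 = w^2 - 4*w + 4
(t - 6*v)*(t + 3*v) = t^2 - 3*t*v - 18*v^2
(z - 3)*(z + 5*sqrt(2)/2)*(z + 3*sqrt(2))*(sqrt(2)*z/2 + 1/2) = sqrt(2)*z^4/2 - 3*sqrt(2)*z^3/2 + 6*z^3 - 18*z^2 + 41*sqrt(2)*z^2/4 - 123*sqrt(2)*z/4 + 15*z/2 - 45/2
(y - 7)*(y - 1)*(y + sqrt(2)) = y^3 - 8*y^2 + sqrt(2)*y^2 - 8*sqrt(2)*y + 7*y + 7*sqrt(2)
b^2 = b^2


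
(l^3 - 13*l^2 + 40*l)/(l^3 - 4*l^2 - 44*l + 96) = l*(l - 5)/(l^2 + 4*l - 12)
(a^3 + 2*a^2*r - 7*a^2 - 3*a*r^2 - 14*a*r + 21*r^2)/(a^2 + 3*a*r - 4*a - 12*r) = (a^2 - a*r - 7*a + 7*r)/(a - 4)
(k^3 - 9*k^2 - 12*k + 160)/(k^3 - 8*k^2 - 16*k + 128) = (k - 5)/(k - 4)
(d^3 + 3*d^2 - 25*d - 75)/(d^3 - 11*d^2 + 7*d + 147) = (d^2 - 25)/(d^2 - 14*d + 49)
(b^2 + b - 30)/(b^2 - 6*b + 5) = (b + 6)/(b - 1)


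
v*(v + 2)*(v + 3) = v^3 + 5*v^2 + 6*v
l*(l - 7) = l^2 - 7*l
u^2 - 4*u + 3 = (u - 3)*(u - 1)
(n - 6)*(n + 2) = n^2 - 4*n - 12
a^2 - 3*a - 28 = (a - 7)*(a + 4)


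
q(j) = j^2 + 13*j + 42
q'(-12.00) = -11.00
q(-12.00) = 30.00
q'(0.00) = 13.00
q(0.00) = 42.00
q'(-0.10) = 12.80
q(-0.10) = 40.71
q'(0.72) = 14.44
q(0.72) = 51.88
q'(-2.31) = 8.38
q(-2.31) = 17.31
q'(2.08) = 17.16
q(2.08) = 73.37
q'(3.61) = 20.22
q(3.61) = 101.96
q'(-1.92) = 9.16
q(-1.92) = 20.73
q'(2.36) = 17.72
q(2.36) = 78.25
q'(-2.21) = 8.58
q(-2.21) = 18.15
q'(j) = 2*j + 13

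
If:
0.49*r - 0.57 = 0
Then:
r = 1.16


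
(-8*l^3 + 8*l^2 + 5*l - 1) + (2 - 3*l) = -8*l^3 + 8*l^2 + 2*l + 1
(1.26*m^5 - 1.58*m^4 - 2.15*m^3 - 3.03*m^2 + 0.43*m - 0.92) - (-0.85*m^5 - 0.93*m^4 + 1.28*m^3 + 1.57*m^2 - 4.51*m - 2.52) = 2.11*m^5 - 0.65*m^4 - 3.43*m^3 - 4.6*m^2 + 4.94*m + 1.6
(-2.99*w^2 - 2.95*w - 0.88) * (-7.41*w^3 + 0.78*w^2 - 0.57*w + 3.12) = 22.1559*w^5 + 19.5273*w^4 + 5.9241*w^3 - 8.3337*w^2 - 8.7024*w - 2.7456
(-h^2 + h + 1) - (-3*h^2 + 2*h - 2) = 2*h^2 - h + 3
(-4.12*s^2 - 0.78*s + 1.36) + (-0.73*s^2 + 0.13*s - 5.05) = -4.85*s^2 - 0.65*s - 3.69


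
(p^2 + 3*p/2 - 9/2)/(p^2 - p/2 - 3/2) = (p + 3)/(p + 1)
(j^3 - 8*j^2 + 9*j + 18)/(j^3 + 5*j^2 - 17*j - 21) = (j - 6)/(j + 7)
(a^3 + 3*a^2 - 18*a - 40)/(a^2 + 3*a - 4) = (a^3 + 3*a^2 - 18*a - 40)/(a^2 + 3*a - 4)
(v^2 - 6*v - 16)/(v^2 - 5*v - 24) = (v + 2)/(v + 3)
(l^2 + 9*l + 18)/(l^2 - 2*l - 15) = (l + 6)/(l - 5)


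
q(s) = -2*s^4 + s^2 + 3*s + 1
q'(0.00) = 3.00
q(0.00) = 1.00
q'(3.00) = -207.00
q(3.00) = -143.00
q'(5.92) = -1644.96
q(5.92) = -2402.69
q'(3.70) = -394.82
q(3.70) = -349.04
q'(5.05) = -1017.20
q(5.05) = -1259.10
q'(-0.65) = 3.90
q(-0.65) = -0.88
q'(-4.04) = 522.43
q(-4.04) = -527.59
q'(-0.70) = 4.34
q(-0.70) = -1.09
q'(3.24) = -262.62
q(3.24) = -199.18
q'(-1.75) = 42.38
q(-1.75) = -19.95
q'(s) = -8*s^3 + 2*s + 3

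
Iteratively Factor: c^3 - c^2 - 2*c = (c - 2)*(c^2 + c) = c*(c - 2)*(c + 1)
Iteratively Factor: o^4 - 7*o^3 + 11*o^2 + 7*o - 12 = (o - 3)*(o^3 - 4*o^2 - o + 4) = (o - 3)*(o - 1)*(o^2 - 3*o - 4) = (o - 3)*(o - 1)*(o + 1)*(o - 4)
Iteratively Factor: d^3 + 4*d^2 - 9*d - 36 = (d + 3)*(d^2 + d - 12) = (d + 3)*(d + 4)*(d - 3)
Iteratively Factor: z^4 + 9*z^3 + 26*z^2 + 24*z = (z + 2)*(z^3 + 7*z^2 + 12*z) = (z + 2)*(z + 4)*(z^2 + 3*z) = (z + 2)*(z + 3)*(z + 4)*(z)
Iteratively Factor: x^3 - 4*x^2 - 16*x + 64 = (x - 4)*(x^2 - 16) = (x - 4)^2*(x + 4)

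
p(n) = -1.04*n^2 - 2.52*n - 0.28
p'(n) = -2.08*n - 2.52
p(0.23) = -0.91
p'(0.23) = -3.00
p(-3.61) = -4.74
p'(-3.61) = 4.99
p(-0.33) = 0.44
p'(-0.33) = -1.83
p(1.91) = -8.89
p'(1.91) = -6.49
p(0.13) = -0.63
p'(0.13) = -2.79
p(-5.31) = -16.22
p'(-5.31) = 8.52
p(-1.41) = 1.21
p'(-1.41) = 0.41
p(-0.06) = -0.13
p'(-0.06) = -2.40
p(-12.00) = -119.80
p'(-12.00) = 22.44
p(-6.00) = -22.60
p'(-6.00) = 9.96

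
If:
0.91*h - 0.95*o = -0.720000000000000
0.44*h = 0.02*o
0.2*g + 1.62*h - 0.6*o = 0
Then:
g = 2.09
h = 0.04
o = 0.79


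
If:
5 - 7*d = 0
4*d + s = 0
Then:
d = 5/7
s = -20/7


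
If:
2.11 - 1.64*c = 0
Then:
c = 1.29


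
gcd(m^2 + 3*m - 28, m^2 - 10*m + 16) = 1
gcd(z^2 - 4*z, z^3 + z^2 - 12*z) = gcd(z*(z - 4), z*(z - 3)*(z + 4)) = z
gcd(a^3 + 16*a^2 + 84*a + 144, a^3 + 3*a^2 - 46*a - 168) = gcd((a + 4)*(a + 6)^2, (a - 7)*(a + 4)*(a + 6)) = a^2 + 10*a + 24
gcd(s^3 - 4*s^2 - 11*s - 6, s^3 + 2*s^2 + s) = s^2 + 2*s + 1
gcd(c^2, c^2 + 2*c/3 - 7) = 1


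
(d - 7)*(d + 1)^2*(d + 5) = d^4 - 38*d^2 - 72*d - 35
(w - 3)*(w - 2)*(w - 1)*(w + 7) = w^4 + w^3 - 31*w^2 + 71*w - 42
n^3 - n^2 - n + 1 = (n - 1)^2*(n + 1)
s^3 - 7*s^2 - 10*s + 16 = (s - 8)*(s - 1)*(s + 2)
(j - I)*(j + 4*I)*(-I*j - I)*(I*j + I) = j^4 + 2*j^3 + 3*I*j^3 + 5*j^2 + 6*I*j^2 + 8*j + 3*I*j + 4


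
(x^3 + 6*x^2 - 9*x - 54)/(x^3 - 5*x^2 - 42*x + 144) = (x + 3)/(x - 8)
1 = 1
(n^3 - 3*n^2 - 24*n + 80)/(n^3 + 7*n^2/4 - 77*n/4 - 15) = 4*(n - 4)/(4*n + 3)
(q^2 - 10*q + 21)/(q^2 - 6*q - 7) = (q - 3)/(q + 1)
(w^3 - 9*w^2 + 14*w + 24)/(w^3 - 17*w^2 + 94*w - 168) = (w + 1)/(w - 7)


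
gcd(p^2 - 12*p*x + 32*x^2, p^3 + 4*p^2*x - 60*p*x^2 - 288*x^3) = -p + 8*x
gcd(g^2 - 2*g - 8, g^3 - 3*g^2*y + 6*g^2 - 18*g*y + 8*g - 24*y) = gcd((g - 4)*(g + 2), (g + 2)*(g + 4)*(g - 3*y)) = g + 2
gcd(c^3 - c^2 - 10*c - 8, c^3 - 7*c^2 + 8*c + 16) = c^2 - 3*c - 4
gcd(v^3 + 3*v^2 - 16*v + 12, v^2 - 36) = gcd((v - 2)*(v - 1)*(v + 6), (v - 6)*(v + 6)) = v + 6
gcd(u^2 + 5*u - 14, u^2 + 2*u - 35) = u + 7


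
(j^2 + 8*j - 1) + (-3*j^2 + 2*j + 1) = -2*j^2 + 10*j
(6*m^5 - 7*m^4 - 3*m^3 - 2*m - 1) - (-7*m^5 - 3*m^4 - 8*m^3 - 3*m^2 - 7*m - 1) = 13*m^5 - 4*m^4 + 5*m^3 + 3*m^2 + 5*m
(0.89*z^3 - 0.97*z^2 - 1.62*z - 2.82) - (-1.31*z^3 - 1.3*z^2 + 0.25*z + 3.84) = 2.2*z^3 + 0.33*z^2 - 1.87*z - 6.66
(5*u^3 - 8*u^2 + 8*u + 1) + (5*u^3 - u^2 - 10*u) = 10*u^3 - 9*u^2 - 2*u + 1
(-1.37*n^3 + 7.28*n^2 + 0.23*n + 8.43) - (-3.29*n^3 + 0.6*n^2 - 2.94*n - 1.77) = 1.92*n^3 + 6.68*n^2 + 3.17*n + 10.2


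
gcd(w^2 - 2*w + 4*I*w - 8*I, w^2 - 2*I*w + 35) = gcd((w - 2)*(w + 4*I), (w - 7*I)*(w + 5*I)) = 1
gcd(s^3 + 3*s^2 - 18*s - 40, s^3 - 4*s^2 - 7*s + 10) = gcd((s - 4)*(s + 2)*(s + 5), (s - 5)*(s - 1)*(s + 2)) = s + 2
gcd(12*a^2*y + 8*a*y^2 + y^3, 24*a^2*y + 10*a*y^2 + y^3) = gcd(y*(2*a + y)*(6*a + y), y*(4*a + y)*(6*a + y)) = 6*a*y + y^2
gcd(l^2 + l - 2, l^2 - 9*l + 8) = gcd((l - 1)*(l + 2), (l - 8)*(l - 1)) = l - 1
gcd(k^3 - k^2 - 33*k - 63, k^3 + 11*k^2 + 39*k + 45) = k^2 + 6*k + 9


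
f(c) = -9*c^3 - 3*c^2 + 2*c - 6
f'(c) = -27*c^2 - 6*c + 2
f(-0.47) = -6.67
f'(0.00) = 2.00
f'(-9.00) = -2131.00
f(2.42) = -146.28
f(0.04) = -5.93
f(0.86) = -12.22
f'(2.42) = -170.64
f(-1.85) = 37.02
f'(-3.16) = -248.65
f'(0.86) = -23.13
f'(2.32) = -157.24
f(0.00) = -6.00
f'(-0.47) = -1.14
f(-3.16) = 241.71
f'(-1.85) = -79.31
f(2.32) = -129.89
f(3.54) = -435.77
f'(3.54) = -357.59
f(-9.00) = 6294.00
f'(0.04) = 1.72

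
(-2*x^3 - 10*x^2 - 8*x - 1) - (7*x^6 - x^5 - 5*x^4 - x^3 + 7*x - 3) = -7*x^6 + x^5 + 5*x^4 - x^3 - 10*x^2 - 15*x + 2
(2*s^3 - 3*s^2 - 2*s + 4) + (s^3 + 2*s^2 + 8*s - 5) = 3*s^3 - s^2 + 6*s - 1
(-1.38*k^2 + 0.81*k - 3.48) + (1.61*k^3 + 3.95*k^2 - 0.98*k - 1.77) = 1.61*k^3 + 2.57*k^2 - 0.17*k - 5.25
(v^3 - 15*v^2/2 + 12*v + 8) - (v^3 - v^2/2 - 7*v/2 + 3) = -7*v^2 + 31*v/2 + 5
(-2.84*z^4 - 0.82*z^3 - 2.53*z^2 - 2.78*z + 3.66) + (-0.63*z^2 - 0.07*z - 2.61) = -2.84*z^4 - 0.82*z^3 - 3.16*z^2 - 2.85*z + 1.05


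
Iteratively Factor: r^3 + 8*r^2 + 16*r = (r + 4)*(r^2 + 4*r) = (r + 4)^2*(r)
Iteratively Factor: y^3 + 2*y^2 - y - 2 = (y - 1)*(y^2 + 3*y + 2) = (y - 1)*(y + 1)*(y + 2)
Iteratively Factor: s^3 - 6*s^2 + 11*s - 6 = (s - 2)*(s^2 - 4*s + 3) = (s - 3)*(s - 2)*(s - 1)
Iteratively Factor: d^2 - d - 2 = (d + 1)*(d - 2)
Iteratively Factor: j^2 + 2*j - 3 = (j - 1)*(j + 3)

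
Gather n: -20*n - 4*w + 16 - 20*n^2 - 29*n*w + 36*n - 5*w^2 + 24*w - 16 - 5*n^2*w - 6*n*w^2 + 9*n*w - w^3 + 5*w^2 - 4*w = n^2*(-5*w - 20) + n*(-6*w^2 - 20*w + 16) - w^3 + 16*w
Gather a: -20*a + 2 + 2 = 4 - 20*a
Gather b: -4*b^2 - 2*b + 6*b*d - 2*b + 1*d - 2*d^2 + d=-4*b^2 + b*(6*d - 4) - 2*d^2 + 2*d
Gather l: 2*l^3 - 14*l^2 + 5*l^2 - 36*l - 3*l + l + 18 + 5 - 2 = 2*l^3 - 9*l^2 - 38*l + 21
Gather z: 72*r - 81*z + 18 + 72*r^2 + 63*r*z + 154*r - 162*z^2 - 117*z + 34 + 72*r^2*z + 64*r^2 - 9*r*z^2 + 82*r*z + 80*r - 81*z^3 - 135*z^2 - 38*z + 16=136*r^2 + 306*r - 81*z^3 + z^2*(-9*r - 297) + z*(72*r^2 + 145*r - 236) + 68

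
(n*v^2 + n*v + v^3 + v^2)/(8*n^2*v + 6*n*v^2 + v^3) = (n*v + n + v^2 + v)/(8*n^2 + 6*n*v + v^2)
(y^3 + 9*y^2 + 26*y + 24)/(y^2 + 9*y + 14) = (y^2 + 7*y + 12)/(y + 7)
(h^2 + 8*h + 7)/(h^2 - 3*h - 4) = (h + 7)/(h - 4)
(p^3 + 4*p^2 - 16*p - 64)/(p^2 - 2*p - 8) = (p^2 + 8*p + 16)/(p + 2)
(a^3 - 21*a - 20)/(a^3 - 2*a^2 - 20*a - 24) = (-a^3 + 21*a + 20)/(-a^3 + 2*a^2 + 20*a + 24)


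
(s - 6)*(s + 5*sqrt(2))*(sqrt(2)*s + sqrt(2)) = sqrt(2)*s^3 - 5*sqrt(2)*s^2 + 10*s^2 - 50*s - 6*sqrt(2)*s - 60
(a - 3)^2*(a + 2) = a^3 - 4*a^2 - 3*a + 18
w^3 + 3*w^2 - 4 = (w - 1)*(w + 2)^2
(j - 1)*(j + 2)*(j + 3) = j^3 + 4*j^2 + j - 6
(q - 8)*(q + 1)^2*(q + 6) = q^4 - 51*q^2 - 98*q - 48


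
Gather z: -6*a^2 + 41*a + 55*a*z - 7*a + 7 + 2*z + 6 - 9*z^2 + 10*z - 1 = -6*a^2 + 34*a - 9*z^2 + z*(55*a + 12) + 12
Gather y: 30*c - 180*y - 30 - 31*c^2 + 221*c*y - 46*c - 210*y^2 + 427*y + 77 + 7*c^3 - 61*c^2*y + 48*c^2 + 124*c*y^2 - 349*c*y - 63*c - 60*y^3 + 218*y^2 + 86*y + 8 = 7*c^3 + 17*c^2 - 79*c - 60*y^3 + y^2*(124*c + 8) + y*(-61*c^2 - 128*c + 333) + 55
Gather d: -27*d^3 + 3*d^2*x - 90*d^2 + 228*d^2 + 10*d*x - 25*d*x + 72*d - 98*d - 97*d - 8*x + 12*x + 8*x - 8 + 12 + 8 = -27*d^3 + d^2*(3*x + 138) + d*(-15*x - 123) + 12*x + 12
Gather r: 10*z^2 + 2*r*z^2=2*r*z^2 + 10*z^2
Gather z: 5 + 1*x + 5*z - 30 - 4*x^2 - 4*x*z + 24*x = -4*x^2 + 25*x + z*(5 - 4*x) - 25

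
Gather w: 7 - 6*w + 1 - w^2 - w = -w^2 - 7*w + 8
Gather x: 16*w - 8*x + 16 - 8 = 16*w - 8*x + 8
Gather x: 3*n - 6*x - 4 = 3*n - 6*x - 4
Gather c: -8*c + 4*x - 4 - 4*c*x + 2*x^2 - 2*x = c*(-4*x - 8) + 2*x^2 + 2*x - 4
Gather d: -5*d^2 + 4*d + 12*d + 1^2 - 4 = -5*d^2 + 16*d - 3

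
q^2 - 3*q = q*(q - 3)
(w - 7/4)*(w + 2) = w^2 + w/4 - 7/2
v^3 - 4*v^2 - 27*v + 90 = (v - 6)*(v - 3)*(v + 5)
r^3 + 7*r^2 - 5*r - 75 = (r - 3)*(r + 5)^2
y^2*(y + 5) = y^3 + 5*y^2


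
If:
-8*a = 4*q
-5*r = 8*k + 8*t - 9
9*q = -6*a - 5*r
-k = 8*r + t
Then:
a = -15/236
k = 72/59 - t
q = 15/118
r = -9/59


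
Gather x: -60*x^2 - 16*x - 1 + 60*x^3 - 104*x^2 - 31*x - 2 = 60*x^3 - 164*x^2 - 47*x - 3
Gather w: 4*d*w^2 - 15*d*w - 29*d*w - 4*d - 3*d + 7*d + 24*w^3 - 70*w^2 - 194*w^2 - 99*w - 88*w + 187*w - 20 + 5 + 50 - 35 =-44*d*w + 24*w^3 + w^2*(4*d - 264)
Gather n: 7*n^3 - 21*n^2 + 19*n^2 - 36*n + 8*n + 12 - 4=7*n^3 - 2*n^2 - 28*n + 8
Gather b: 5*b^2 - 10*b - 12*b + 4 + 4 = 5*b^2 - 22*b + 8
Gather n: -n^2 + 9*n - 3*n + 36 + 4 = -n^2 + 6*n + 40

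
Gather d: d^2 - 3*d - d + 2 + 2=d^2 - 4*d + 4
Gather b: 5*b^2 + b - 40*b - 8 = 5*b^2 - 39*b - 8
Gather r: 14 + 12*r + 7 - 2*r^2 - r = -2*r^2 + 11*r + 21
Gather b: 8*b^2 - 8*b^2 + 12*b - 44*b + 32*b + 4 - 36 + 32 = 0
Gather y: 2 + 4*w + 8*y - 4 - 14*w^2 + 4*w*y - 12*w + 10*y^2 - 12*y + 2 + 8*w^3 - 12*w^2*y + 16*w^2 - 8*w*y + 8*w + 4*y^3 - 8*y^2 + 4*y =8*w^3 + 2*w^2 + 4*y^3 + 2*y^2 + y*(-12*w^2 - 4*w)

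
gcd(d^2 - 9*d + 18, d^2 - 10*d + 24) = d - 6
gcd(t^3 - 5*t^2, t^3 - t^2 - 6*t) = t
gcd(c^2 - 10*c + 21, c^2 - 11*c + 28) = c - 7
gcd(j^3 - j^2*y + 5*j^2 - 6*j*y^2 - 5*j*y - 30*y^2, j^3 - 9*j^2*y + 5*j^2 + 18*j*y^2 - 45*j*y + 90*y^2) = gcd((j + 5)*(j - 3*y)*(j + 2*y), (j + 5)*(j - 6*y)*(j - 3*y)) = -j^2 + 3*j*y - 5*j + 15*y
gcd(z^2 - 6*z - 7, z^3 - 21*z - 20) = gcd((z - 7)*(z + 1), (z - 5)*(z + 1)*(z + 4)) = z + 1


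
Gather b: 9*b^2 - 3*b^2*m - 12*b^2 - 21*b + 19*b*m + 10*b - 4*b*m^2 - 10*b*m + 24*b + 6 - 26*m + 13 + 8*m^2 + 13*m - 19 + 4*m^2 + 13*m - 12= b^2*(-3*m - 3) + b*(-4*m^2 + 9*m + 13) + 12*m^2 - 12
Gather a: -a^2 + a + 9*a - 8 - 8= -a^2 + 10*a - 16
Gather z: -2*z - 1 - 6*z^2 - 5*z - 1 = -6*z^2 - 7*z - 2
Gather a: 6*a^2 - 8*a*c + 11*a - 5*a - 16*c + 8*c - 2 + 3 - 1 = 6*a^2 + a*(6 - 8*c) - 8*c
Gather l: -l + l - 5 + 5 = 0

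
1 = 1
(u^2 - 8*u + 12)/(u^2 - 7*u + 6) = (u - 2)/(u - 1)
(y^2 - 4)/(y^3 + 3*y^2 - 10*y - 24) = (y - 2)/(y^2 + y - 12)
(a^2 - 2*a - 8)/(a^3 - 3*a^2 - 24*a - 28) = (a - 4)/(a^2 - 5*a - 14)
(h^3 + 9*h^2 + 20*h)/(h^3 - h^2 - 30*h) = (h + 4)/(h - 6)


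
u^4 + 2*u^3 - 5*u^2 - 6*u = u*(u - 2)*(u + 1)*(u + 3)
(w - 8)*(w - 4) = w^2 - 12*w + 32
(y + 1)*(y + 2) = y^2 + 3*y + 2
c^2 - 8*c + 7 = (c - 7)*(c - 1)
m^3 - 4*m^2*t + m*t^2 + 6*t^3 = (m - 3*t)*(m - 2*t)*(m + t)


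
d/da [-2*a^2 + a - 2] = 1 - 4*a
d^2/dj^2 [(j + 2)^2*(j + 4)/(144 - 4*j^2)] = 4*(-7*j^3 - 114*j^2 - 756*j - 1368)/(j^6 - 108*j^4 + 3888*j^2 - 46656)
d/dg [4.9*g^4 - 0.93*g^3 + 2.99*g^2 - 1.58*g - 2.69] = 19.6*g^3 - 2.79*g^2 + 5.98*g - 1.58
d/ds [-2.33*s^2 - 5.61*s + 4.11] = -4.66*s - 5.61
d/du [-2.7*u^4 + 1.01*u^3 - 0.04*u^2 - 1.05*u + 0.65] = -10.8*u^3 + 3.03*u^2 - 0.08*u - 1.05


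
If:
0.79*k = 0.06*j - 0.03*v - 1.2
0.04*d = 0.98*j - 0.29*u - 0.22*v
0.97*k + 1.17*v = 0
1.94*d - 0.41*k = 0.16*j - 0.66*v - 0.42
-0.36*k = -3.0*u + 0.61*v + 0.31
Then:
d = -0.95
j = 0.30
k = -1.54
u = 0.18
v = 1.28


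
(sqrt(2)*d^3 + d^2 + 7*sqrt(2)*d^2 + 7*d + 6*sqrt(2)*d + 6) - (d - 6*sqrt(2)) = sqrt(2)*d^3 + d^2 + 7*sqrt(2)*d^2 + 6*d + 6*sqrt(2)*d + 6 + 6*sqrt(2)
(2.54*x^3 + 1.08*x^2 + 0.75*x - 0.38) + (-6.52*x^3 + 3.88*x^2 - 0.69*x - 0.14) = -3.98*x^3 + 4.96*x^2 + 0.0600000000000001*x - 0.52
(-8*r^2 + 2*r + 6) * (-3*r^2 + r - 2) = 24*r^4 - 14*r^3 + 2*r - 12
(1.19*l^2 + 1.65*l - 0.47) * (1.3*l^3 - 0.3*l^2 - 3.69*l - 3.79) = 1.547*l^5 + 1.788*l^4 - 5.4971*l^3 - 10.4576*l^2 - 4.5192*l + 1.7813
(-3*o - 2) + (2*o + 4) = 2 - o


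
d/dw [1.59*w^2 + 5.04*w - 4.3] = 3.18*w + 5.04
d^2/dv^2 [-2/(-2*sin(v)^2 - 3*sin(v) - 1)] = 2*(13*sin(v) + 4*sin(3*v) + cos(2*v) + 13)/((sin(v) + 1)^2*(2*sin(v) + 1)^3)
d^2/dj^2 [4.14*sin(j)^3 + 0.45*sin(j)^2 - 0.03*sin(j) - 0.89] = -3.075*sin(j) + 9.315*sin(3*j) + 0.9*cos(2*j)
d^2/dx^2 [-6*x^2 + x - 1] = -12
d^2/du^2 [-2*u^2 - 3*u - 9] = -4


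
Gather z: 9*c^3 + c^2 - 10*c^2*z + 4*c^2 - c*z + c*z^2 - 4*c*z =9*c^3 + 5*c^2 + c*z^2 + z*(-10*c^2 - 5*c)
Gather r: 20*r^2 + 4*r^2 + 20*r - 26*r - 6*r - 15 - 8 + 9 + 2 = 24*r^2 - 12*r - 12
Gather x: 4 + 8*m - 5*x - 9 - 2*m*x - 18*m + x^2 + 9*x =-10*m + x^2 + x*(4 - 2*m) - 5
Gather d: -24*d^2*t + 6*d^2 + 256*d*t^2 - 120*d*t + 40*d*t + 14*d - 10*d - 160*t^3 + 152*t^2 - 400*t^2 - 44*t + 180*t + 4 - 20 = d^2*(6 - 24*t) + d*(256*t^2 - 80*t + 4) - 160*t^3 - 248*t^2 + 136*t - 16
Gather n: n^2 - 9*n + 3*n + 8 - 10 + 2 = n^2 - 6*n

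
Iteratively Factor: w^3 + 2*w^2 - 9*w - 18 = (w - 3)*(w^2 + 5*w + 6) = (w - 3)*(w + 2)*(w + 3)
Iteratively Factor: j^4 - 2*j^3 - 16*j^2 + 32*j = (j)*(j^3 - 2*j^2 - 16*j + 32) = j*(j - 4)*(j^2 + 2*j - 8) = j*(j - 4)*(j - 2)*(j + 4)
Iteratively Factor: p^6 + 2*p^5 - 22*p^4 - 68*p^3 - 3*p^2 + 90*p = (p + 3)*(p^5 - p^4 - 19*p^3 - 11*p^2 + 30*p) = (p - 1)*(p + 3)*(p^4 - 19*p^2 - 30*p) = (p - 1)*(p + 3)^2*(p^3 - 3*p^2 - 10*p) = p*(p - 1)*(p + 3)^2*(p^2 - 3*p - 10) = p*(p - 5)*(p - 1)*(p + 3)^2*(p + 2)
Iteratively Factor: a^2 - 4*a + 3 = (a - 3)*(a - 1)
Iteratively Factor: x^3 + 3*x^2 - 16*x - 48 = (x - 4)*(x^2 + 7*x + 12) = (x - 4)*(x + 3)*(x + 4)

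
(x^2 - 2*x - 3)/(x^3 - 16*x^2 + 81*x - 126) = (x + 1)/(x^2 - 13*x + 42)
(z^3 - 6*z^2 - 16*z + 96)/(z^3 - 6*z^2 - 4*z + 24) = (z^2 - 16)/(z^2 - 4)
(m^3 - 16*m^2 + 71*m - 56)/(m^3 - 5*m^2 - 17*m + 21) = (m - 8)/(m + 3)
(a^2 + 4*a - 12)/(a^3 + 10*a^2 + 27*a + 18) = (a - 2)/(a^2 + 4*a + 3)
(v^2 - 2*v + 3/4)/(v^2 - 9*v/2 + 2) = (v - 3/2)/(v - 4)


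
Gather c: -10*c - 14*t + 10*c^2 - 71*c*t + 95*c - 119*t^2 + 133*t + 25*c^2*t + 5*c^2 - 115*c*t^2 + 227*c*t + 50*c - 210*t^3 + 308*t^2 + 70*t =c^2*(25*t + 15) + c*(-115*t^2 + 156*t + 135) - 210*t^3 + 189*t^2 + 189*t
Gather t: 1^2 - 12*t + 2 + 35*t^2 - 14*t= 35*t^2 - 26*t + 3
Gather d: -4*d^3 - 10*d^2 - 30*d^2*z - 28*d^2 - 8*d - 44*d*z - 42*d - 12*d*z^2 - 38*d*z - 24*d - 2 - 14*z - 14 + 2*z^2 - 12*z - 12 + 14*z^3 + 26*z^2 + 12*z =-4*d^3 + d^2*(-30*z - 38) + d*(-12*z^2 - 82*z - 74) + 14*z^3 + 28*z^2 - 14*z - 28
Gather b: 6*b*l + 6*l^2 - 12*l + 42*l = 6*b*l + 6*l^2 + 30*l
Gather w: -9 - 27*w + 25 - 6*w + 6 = 22 - 33*w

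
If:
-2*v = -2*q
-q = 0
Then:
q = 0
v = 0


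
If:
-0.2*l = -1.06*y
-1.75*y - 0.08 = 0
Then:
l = -0.24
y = -0.05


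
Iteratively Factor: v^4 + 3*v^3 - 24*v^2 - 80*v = (v + 4)*(v^3 - v^2 - 20*v) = v*(v + 4)*(v^2 - v - 20) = v*(v + 4)^2*(v - 5)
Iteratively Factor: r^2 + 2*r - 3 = (r + 3)*(r - 1)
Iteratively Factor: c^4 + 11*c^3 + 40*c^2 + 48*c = (c + 4)*(c^3 + 7*c^2 + 12*c) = (c + 3)*(c + 4)*(c^2 + 4*c) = c*(c + 3)*(c + 4)*(c + 4)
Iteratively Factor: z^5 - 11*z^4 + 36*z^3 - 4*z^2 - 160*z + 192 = (z - 3)*(z^4 - 8*z^3 + 12*z^2 + 32*z - 64) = (z - 3)*(z - 2)*(z^3 - 6*z^2 + 32) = (z - 4)*(z - 3)*(z - 2)*(z^2 - 2*z - 8) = (z - 4)^2*(z - 3)*(z - 2)*(z + 2)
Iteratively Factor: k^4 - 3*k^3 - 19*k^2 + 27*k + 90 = (k + 3)*(k^3 - 6*k^2 - k + 30) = (k - 5)*(k + 3)*(k^2 - k - 6) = (k - 5)*(k - 3)*(k + 3)*(k + 2)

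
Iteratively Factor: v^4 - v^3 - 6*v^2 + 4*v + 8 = (v - 2)*(v^3 + v^2 - 4*v - 4) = (v - 2)*(v + 2)*(v^2 - v - 2) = (v - 2)*(v + 1)*(v + 2)*(v - 2)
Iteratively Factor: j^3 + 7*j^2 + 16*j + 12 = (j + 3)*(j^2 + 4*j + 4) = (j + 2)*(j + 3)*(j + 2)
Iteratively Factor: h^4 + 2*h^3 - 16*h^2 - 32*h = (h + 2)*(h^3 - 16*h) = h*(h + 2)*(h^2 - 16) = h*(h + 2)*(h + 4)*(h - 4)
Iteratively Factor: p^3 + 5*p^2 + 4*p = (p)*(p^2 + 5*p + 4) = p*(p + 1)*(p + 4)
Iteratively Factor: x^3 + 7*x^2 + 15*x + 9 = (x + 1)*(x^2 + 6*x + 9) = (x + 1)*(x + 3)*(x + 3)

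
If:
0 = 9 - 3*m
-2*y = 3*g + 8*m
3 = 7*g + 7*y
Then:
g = -174/7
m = 3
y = 177/7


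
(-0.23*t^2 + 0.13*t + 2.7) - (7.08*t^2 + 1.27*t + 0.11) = -7.31*t^2 - 1.14*t + 2.59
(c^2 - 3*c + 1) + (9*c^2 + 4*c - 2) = 10*c^2 + c - 1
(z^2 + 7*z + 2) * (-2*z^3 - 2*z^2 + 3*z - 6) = -2*z^5 - 16*z^4 - 15*z^3 + 11*z^2 - 36*z - 12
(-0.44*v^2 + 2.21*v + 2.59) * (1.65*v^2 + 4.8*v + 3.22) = -0.726*v^4 + 1.5345*v^3 + 13.4647*v^2 + 19.5482*v + 8.3398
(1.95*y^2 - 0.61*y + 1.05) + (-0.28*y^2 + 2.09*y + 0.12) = 1.67*y^2 + 1.48*y + 1.17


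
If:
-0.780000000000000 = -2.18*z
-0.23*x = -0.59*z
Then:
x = 0.92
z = 0.36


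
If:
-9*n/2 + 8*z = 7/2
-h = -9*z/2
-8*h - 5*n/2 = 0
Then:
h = 45/208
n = -9/13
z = 5/104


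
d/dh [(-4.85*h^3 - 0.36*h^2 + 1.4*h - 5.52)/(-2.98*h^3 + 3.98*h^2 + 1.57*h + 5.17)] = (-20.3758*h^4 - 6.885*h^3 - 130.7095*h^2 + 40.2168*h + 15.9044)/(8.8804*h^6 - 23.7208*h^5 + 6.4832*h^4 - 18.316*h^3 + 43.6181*h^2 + 16.2338*h + 26.7289)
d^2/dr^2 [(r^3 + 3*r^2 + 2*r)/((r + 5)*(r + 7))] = 30*(5*r^3 + 63*r^2 + 231*r + 189)/(r^6 + 36*r^5 + 537*r^4 + 4248*r^3 + 18795*r^2 + 44100*r + 42875)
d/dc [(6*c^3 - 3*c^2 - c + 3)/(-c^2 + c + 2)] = (-6*c^4 + 12*c^3 + 32*c^2 - 6*c - 5)/(c^4 - 2*c^3 - 3*c^2 + 4*c + 4)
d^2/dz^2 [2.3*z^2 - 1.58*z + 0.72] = 4.60000000000000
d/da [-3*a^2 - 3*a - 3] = -6*a - 3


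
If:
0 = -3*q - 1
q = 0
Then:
No Solution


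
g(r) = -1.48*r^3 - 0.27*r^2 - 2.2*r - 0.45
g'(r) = -4.44*r^2 - 0.54*r - 2.2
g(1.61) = -10.87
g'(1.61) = -14.58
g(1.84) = -14.63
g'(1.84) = -18.23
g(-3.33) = 58.53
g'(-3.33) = -49.64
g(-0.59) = 1.06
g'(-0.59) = -3.43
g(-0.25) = 0.11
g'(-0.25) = -2.34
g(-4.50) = 138.85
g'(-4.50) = -89.68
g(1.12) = -5.33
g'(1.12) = -8.37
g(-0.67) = 1.35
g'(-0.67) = -3.83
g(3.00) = -49.44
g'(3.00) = -43.78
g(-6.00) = 322.71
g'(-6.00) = -158.80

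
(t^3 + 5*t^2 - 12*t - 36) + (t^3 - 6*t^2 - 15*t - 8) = 2*t^3 - t^2 - 27*t - 44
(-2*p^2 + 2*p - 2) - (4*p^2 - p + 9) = -6*p^2 + 3*p - 11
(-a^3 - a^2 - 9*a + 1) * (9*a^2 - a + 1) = -9*a^5 - 8*a^4 - 81*a^3 + 17*a^2 - 10*a + 1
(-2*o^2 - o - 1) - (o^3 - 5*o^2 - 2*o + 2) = -o^3 + 3*o^2 + o - 3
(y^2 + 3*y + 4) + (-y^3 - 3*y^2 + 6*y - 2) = -y^3 - 2*y^2 + 9*y + 2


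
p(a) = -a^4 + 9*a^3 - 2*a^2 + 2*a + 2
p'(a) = -4*a^3 + 27*a^2 - 4*a + 2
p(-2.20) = -131.34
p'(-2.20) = 184.07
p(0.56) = 3.97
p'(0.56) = 7.52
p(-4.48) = -1259.16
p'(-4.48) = 921.48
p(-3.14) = -399.84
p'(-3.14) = 404.61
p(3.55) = 227.72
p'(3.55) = 149.11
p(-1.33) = -28.50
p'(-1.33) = 64.49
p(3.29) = 190.27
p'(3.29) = 138.65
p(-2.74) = -260.00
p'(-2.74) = 297.95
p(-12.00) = -36598.00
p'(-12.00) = 10850.00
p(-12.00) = -36598.00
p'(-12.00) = 10850.00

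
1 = 1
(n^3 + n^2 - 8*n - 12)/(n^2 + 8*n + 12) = (n^2 - n - 6)/(n + 6)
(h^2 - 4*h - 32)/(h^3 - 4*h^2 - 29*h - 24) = (h + 4)/(h^2 + 4*h + 3)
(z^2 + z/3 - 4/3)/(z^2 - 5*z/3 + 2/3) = (3*z + 4)/(3*z - 2)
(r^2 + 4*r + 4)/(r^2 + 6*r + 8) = (r + 2)/(r + 4)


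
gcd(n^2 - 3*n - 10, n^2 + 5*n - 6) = 1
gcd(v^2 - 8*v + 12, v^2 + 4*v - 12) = v - 2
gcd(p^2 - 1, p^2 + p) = p + 1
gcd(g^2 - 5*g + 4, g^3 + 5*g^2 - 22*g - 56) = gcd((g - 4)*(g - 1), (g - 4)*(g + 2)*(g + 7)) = g - 4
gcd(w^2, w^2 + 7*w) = w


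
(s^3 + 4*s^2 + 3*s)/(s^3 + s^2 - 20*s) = (s^2 + 4*s + 3)/(s^2 + s - 20)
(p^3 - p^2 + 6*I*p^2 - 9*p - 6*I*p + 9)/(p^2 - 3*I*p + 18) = (p^2 + p*(-1 + 3*I) - 3*I)/(p - 6*I)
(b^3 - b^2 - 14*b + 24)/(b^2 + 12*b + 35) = (b^3 - b^2 - 14*b + 24)/(b^2 + 12*b + 35)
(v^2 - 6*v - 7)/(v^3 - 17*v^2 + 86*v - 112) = (v + 1)/(v^2 - 10*v + 16)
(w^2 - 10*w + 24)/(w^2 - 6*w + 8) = (w - 6)/(w - 2)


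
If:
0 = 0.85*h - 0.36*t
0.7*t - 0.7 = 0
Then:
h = 0.42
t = 1.00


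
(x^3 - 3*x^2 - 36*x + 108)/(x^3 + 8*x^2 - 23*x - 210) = (x^2 - 9*x + 18)/(x^2 + 2*x - 35)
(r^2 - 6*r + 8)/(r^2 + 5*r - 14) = (r - 4)/(r + 7)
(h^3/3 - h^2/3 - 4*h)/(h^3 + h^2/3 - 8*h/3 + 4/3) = h*(h^2 - h - 12)/(3*h^3 + h^2 - 8*h + 4)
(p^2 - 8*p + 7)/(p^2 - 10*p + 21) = (p - 1)/(p - 3)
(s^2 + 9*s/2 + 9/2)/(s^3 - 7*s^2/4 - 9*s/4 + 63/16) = 8*(s + 3)/(8*s^2 - 26*s + 21)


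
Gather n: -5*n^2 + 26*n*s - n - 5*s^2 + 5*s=-5*n^2 + n*(26*s - 1) - 5*s^2 + 5*s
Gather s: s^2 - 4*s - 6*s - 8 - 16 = s^2 - 10*s - 24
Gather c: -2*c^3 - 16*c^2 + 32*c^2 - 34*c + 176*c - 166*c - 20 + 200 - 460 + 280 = -2*c^3 + 16*c^2 - 24*c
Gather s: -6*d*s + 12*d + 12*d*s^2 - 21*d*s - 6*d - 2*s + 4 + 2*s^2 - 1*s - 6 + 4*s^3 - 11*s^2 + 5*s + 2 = 6*d + 4*s^3 + s^2*(12*d - 9) + s*(2 - 27*d)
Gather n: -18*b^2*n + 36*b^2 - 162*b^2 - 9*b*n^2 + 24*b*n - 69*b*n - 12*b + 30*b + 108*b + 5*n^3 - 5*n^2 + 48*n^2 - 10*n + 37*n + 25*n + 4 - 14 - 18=-126*b^2 + 126*b + 5*n^3 + n^2*(43 - 9*b) + n*(-18*b^2 - 45*b + 52) - 28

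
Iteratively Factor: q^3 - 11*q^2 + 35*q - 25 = (q - 5)*(q^2 - 6*q + 5) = (q - 5)^2*(q - 1)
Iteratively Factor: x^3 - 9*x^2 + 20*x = (x)*(x^2 - 9*x + 20) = x*(x - 5)*(x - 4)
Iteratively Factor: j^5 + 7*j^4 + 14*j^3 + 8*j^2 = (j + 2)*(j^4 + 5*j^3 + 4*j^2) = (j + 1)*(j + 2)*(j^3 + 4*j^2) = (j + 1)*(j + 2)*(j + 4)*(j^2) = j*(j + 1)*(j + 2)*(j + 4)*(j)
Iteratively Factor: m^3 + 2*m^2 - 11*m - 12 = (m + 1)*(m^2 + m - 12) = (m - 3)*(m + 1)*(m + 4)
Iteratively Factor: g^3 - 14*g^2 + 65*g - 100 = (g - 5)*(g^2 - 9*g + 20) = (g - 5)^2*(g - 4)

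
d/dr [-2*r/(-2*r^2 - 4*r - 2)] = (1 - r)/(r^3 + 3*r^2 + 3*r + 1)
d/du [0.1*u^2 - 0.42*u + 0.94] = 0.2*u - 0.42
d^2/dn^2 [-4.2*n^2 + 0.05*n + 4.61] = -8.40000000000000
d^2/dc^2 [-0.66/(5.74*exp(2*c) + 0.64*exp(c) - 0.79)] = (-0.66*(11.48*exp(c) + 0.64)*(22.96*exp(c) + 1.28)*exp(c) + (15.1536*exp(c) + 0.4224)*(5.74*exp(2*c) + 0.64*exp(c) - 0.79))*exp(c)/(5.74*exp(2*c) + 0.64*exp(c) - 0.79)^3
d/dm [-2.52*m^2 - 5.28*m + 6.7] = -5.04*m - 5.28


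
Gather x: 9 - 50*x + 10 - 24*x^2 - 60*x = -24*x^2 - 110*x + 19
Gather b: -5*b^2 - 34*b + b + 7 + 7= -5*b^2 - 33*b + 14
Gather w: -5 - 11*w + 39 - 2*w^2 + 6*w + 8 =-2*w^2 - 5*w + 42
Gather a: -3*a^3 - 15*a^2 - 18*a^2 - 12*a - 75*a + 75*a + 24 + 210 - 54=-3*a^3 - 33*a^2 - 12*a + 180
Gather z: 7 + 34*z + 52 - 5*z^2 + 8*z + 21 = -5*z^2 + 42*z + 80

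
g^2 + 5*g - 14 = (g - 2)*(g + 7)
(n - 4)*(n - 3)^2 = n^3 - 10*n^2 + 33*n - 36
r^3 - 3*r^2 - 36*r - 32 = (r - 8)*(r + 1)*(r + 4)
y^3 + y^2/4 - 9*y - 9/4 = (y - 3)*(y + 1/4)*(y + 3)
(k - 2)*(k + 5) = k^2 + 3*k - 10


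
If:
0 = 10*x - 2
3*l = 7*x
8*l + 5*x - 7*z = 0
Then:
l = 7/15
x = 1/5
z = 71/105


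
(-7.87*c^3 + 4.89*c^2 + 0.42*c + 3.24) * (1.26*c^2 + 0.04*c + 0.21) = -9.9162*c^5 + 5.8466*c^4 - 0.9279*c^3 + 5.1261*c^2 + 0.2178*c + 0.6804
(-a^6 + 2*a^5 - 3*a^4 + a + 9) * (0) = 0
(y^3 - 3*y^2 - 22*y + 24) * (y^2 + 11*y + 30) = y^5 + 8*y^4 - 25*y^3 - 308*y^2 - 396*y + 720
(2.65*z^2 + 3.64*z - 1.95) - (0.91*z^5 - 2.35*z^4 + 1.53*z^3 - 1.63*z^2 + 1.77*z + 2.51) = -0.91*z^5 + 2.35*z^4 - 1.53*z^3 + 4.28*z^2 + 1.87*z - 4.46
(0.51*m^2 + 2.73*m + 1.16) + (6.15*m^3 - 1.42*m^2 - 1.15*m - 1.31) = 6.15*m^3 - 0.91*m^2 + 1.58*m - 0.15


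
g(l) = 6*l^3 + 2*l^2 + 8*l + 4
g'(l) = 18*l^2 + 4*l + 8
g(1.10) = 23.21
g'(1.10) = 34.18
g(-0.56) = -0.91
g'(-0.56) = 11.40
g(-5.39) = -920.56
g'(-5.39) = 509.38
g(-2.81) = -135.82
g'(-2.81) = 138.89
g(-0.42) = 0.55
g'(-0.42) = 9.50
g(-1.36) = -18.27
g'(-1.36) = 35.85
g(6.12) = 1503.19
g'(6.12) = 706.66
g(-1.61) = -28.74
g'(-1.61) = 48.22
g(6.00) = 1420.00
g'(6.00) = 680.00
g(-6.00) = -1268.00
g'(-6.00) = 632.00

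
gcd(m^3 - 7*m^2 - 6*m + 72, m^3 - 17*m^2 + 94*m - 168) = m^2 - 10*m + 24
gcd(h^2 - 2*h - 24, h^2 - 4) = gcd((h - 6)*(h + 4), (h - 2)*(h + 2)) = 1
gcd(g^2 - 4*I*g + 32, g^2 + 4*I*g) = g + 4*I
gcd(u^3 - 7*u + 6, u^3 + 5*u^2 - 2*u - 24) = u^2 + u - 6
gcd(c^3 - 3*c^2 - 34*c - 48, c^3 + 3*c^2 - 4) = c + 2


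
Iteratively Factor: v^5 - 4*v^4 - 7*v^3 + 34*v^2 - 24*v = (v - 4)*(v^4 - 7*v^2 + 6*v) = v*(v - 4)*(v^3 - 7*v + 6) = v*(v - 4)*(v + 3)*(v^2 - 3*v + 2) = v*(v - 4)*(v - 1)*(v + 3)*(v - 2)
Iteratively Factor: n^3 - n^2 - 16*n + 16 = (n - 1)*(n^2 - 16) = (n - 1)*(n + 4)*(n - 4)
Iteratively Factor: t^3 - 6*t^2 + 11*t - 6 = (t - 1)*(t^2 - 5*t + 6) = (t - 3)*(t - 1)*(t - 2)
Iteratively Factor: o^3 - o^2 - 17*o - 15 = (o + 1)*(o^2 - 2*o - 15) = (o - 5)*(o + 1)*(o + 3)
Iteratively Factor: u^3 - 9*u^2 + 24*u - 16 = (u - 1)*(u^2 - 8*u + 16) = (u - 4)*(u - 1)*(u - 4)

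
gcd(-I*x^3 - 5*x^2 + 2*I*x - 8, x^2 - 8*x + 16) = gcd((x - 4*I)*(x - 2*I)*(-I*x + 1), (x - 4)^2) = 1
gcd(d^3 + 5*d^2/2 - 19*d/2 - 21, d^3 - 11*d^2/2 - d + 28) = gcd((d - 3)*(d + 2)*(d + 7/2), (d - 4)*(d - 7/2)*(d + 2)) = d + 2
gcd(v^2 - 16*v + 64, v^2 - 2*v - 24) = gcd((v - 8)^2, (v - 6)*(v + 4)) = 1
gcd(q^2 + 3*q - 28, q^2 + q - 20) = q - 4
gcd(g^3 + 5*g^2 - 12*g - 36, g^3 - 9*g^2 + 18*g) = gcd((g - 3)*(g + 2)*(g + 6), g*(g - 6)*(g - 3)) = g - 3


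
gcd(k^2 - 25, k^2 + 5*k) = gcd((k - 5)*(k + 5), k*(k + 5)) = k + 5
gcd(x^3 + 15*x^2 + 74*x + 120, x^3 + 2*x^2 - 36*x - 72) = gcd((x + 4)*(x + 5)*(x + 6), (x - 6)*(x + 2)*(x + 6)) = x + 6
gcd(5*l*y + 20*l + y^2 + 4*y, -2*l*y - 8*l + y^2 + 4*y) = y + 4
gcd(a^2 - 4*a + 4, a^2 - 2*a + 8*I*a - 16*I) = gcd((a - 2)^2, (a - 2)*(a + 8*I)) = a - 2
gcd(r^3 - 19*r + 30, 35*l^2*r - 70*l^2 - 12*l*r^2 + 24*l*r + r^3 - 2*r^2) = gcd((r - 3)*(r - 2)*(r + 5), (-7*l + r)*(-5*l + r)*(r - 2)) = r - 2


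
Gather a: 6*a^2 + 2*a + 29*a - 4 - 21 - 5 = 6*a^2 + 31*a - 30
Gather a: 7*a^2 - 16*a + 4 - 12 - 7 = 7*a^2 - 16*a - 15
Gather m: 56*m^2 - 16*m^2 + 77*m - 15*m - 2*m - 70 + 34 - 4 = 40*m^2 + 60*m - 40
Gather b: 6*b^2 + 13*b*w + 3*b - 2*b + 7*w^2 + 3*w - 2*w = 6*b^2 + b*(13*w + 1) + 7*w^2 + w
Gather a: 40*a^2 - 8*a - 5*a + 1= 40*a^2 - 13*a + 1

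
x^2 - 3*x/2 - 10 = (x - 4)*(x + 5/2)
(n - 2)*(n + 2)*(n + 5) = n^3 + 5*n^2 - 4*n - 20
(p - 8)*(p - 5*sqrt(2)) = p^2 - 8*p - 5*sqrt(2)*p + 40*sqrt(2)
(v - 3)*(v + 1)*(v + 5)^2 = v^4 + 8*v^3 + 2*v^2 - 80*v - 75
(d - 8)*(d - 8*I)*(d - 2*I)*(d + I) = d^4 - 8*d^3 - 9*I*d^3 - 6*d^2 + 72*I*d^2 + 48*d - 16*I*d + 128*I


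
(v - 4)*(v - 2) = v^2 - 6*v + 8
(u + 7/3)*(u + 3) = u^2 + 16*u/3 + 7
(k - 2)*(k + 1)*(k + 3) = k^3 + 2*k^2 - 5*k - 6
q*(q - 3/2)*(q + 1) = q^3 - q^2/2 - 3*q/2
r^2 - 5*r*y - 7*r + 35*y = (r - 7)*(r - 5*y)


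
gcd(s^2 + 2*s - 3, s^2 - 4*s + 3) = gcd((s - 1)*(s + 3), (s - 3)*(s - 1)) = s - 1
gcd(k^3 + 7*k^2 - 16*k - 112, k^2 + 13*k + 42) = k + 7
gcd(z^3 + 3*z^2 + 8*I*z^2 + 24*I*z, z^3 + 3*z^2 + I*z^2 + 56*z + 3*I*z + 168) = z^2 + z*(3 + 8*I) + 24*I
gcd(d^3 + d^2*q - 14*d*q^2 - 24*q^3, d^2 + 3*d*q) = d + 3*q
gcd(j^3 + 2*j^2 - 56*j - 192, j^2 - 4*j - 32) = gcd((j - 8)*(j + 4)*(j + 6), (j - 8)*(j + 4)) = j^2 - 4*j - 32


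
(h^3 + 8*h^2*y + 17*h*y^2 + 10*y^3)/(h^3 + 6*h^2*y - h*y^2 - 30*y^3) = (-h^2 - 3*h*y - 2*y^2)/(-h^2 - h*y + 6*y^2)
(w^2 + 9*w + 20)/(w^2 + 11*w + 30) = (w + 4)/(w + 6)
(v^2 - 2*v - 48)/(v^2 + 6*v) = (v - 8)/v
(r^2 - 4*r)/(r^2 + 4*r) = (r - 4)/(r + 4)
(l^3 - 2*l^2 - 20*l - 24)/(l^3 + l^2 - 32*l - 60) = (l + 2)/(l + 5)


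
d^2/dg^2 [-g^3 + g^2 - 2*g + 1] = 2 - 6*g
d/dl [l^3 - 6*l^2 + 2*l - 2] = 3*l^2 - 12*l + 2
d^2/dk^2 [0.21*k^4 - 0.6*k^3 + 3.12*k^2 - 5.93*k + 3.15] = 2.52*k^2 - 3.6*k + 6.24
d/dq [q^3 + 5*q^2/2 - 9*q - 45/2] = 3*q^2 + 5*q - 9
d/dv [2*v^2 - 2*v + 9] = 4*v - 2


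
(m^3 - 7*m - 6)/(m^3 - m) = (m^2 - m - 6)/(m*(m - 1))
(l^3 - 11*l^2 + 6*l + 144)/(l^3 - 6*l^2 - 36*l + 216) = (l^2 - 5*l - 24)/(l^2 - 36)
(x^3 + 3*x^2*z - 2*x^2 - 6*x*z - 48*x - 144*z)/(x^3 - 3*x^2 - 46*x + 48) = (x + 3*z)/(x - 1)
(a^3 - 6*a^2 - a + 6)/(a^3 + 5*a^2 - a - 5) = (a - 6)/(a + 5)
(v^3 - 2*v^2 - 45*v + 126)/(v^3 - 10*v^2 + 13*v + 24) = (v^2 + v - 42)/(v^2 - 7*v - 8)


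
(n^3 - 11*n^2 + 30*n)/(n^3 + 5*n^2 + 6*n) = (n^2 - 11*n + 30)/(n^2 + 5*n + 6)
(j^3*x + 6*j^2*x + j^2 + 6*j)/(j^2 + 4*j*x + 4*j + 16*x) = j*(j^2*x + 6*j*x + j + 6)/(j^2 + 4*j*x + 4*j + 16*x)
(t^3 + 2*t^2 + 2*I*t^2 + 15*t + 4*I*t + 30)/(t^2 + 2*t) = t + 2*I + 15/t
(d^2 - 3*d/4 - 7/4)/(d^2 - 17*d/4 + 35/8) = 2*(d + 1)/(2*d - 5)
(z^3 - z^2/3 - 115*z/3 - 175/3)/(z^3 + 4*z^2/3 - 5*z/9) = 3*(z^2 - 2*z - 35)/(z*(3*z - 1))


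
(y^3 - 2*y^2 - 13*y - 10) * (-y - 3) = -y^4 - y^3 + 19*y^2 + 49*y + 30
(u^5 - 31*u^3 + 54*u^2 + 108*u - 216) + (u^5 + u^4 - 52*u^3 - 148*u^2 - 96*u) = 2*u^5 + u^4 - 83*u^3 - 94*u^2 + 12*u - 216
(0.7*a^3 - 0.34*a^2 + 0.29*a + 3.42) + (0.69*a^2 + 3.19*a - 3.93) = 0.7*a^3 + 0.35*a^2 + 3.48*a - 0.51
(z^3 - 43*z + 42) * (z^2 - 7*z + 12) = z^5 - 7*z^4 - 31*z^3 + 343*z^2 - 810*z + 504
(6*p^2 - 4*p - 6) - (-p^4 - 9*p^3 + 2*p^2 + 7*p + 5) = p^4 + 9*p^3 + 4*p^2 - 11*p - 11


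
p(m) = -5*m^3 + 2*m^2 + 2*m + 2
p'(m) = -15*m^2 + 4*m + 2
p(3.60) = -198.16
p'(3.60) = -178.00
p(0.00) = 2.00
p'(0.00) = 2.00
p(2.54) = -61.95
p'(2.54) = -84.61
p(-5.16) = 731.87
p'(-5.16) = -418.02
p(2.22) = -38.41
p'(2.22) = -63.05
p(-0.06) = 1.89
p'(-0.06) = 1.71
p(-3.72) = 279.63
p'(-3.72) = -220.46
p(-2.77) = 118.08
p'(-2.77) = -124.17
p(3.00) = -109.00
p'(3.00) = -121.00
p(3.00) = -109.00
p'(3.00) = -121.00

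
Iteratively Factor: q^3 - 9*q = (q)*(q^2 - 9) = q*(q - 3)*(q + 3)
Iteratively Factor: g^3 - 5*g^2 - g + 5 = (g + 1)*(g^2 - 6*g + 5) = (g - 1)*(g + 1)*(g - 5)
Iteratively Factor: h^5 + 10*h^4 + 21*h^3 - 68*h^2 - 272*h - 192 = (h + 4)*(h^4 + 6*h^3 - 3*h^2 - 56*h - 48) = (h + 1)*(h + 4)*(h^3 + 5*h^2 - 8*h - 48) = (h + 1)*(h + 4)^2*(h^2 + h - 12) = (h - 3)*(h + 1)*(h + 4)^2*(h + 4)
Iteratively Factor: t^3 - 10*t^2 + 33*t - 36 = (t - 3)*(t^2 - 7*t + 12) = (t - 3)^2*(t - 4)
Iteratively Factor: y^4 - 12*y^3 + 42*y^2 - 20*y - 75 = (y - 3)*(y^3 - 9*y^2 + 15*y + 25) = (y - 3)*(y + 1)*(y^2 - 10*y + 25) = (y - 5)*(y - 3)*(y + 1)*(y - 5)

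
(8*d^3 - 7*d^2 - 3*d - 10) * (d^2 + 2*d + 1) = 8*d^5 + 9*d^4 - 9*d^3 - 23*d^2 - 23*d - 10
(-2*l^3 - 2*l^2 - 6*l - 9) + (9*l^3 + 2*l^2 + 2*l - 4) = 7*l^3 - 4*l - 13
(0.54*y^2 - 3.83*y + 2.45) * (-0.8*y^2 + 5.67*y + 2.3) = -0.432*y^4 + 6.1258*y^3 - 22.4341*y^2 + 5.0825*y + 5.635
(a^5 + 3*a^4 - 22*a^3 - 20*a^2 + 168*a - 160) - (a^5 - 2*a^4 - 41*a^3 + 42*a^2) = 5*a^4 + 19*a^3 - 62*a^2 + 168*a - 160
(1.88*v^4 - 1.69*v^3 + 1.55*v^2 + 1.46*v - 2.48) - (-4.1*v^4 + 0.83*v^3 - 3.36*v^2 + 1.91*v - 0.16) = 5.98*v^4 - 2.52*v^3 + 4.91*v^2 - 0.45*v - 2.32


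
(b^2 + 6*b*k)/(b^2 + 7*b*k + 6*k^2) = b/(b + k)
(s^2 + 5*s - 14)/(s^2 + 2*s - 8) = (s + 7)/(s + 4)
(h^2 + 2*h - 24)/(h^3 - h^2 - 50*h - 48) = (h - 4)/(h^2 - 7*h - 8)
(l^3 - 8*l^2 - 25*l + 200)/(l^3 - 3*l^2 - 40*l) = (l - 5)/l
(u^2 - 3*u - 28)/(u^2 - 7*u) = (u + 4)/u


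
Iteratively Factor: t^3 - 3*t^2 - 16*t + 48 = (t - 3)*(t^2 - 16) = (t - 4)*(t - 3)*(t + 4)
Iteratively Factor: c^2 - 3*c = (c - 3)*(c)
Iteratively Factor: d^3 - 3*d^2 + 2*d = (d - 1)*(d^2 - 2*d) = d*(d - 1)*(d - 2)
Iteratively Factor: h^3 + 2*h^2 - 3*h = (h + 3)*(h^2 - h) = (h - 1)*(h + 3)*(h)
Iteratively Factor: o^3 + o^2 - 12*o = (o)*(o^2 + o - 12) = o*(o - 3)*(o + 4)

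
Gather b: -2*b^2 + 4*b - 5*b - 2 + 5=-2*b^2 - b + 3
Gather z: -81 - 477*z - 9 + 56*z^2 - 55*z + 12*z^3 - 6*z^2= 12*z^3 + 50*z^2 - 532*z - 90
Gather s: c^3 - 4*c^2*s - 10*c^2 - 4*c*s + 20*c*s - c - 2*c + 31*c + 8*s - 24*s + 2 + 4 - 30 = c^3 - 10*c^2 + 28*c + s*(-4*c^2 + 16*c - 16) - 24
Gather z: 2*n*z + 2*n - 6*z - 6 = 2*n + z*(2*n - 6) - 6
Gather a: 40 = 40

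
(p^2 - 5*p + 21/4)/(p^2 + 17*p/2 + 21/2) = (4*p^2 - 20*p + 21)/(2*(2*p^2 + 17*p + 21))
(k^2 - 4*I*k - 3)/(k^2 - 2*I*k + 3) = (k - I)/(k + I)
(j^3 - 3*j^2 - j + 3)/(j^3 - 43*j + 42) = (j^2 - 2*j - 3)/(j^2 + j - 42)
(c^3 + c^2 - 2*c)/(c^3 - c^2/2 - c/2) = 2*(c + 2)/(2*c + 1)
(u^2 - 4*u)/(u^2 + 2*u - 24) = u/(u + 6)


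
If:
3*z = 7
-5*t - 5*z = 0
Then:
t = -7/3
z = 7/3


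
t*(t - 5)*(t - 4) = t^3 - 9*t^2 + 20*t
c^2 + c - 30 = (c - 5)*(c + 6)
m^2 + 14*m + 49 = (m + 7)^2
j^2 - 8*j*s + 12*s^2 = (j - 6*s)*(j - 2*s)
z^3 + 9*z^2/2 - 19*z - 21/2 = (z - 3)*(z + 1/2)*(z + 7)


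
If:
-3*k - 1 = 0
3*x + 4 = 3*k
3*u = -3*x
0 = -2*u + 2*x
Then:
No Solution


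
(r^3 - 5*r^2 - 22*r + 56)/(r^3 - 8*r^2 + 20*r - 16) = (r^2 - 3*r - 28)/(r^2 - 6*r + 8)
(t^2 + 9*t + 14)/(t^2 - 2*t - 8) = (t + 7)/(t - 4)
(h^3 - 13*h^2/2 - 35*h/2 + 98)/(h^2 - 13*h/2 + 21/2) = (h^2 - 3*h - 28)/(h - 3)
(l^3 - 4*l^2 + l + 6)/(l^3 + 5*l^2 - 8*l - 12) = (l - 3)/(l + 6)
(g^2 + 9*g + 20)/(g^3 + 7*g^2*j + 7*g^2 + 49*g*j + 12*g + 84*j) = (g + 5)/(g^2 + 7*g*j + 3*g + 21*j)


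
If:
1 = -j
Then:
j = -1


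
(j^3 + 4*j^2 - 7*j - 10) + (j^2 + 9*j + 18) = j^3 + 5*j^2 + 2*j + 8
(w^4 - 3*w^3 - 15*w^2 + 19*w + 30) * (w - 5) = w^5 - 8*w^4 + 94*w^2 - 65*w - 150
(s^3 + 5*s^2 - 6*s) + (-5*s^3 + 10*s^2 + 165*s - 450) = -4*s^3 + 15*s^2 + 159*s - 450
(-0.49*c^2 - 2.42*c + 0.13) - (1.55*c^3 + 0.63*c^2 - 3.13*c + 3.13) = -1.55*c^3 - 1.12*c^2 + 0.71*c - 3.0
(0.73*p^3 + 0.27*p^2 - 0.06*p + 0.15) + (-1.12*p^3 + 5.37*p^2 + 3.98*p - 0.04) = -0.39*p^3 + 5.64*p^2 + 3.92*p + 0.11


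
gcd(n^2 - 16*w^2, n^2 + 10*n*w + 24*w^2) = n + 4*w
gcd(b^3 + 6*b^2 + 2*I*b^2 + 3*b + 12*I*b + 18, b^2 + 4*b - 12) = b + 6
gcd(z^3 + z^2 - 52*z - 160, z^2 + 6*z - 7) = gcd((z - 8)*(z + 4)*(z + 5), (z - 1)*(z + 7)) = 1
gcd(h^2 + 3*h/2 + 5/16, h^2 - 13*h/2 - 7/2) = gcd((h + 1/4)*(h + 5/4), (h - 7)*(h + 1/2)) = 1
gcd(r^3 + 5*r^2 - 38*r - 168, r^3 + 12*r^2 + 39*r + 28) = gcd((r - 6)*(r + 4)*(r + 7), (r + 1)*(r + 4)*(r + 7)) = r^2 + 11*r + 28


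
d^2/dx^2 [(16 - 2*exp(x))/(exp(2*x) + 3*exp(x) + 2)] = 2*(-exp(4*x) + 35*exp(3*x) + 84*exp(2*x) + 14*exp(x) - 52)*exp(x)/(exp(6*x) + 9*exp(5*x) + 33*exp(4*x) + 63*exp(3*x) + 66*exp(2*x) + 36*exp(x) + 8)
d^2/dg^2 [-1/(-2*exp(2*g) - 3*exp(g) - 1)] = (2*(4*exp(g) + 3)^2*exp(g) - (8*exp(g) + 3)*(2*exp(2*g) + 3*exp(g) + 1))*exp(g)/(2*exp(2*g) + 3*exp(g) + 1)^3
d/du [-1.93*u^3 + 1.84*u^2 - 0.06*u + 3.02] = -5.79*u^2 + 3.68*u - 0.06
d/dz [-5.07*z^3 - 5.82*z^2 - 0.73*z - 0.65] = -15.21*z^2 - 11.64*z - 0.73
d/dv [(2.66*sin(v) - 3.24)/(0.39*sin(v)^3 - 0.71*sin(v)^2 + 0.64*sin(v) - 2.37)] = (-2.0748*sin(v)^3 + 5.6794*sin(v)^2 - 4.6008*sin(v) - 4.2306)*cos(v)/(0.1521*sin(v)^6 - 0.5538*sin(v)^5 + 1.0033*sin(v)^4 - 2.7574*sin(v)^3 + 3.775*sin(v)^2 - 3.0336*sin(v) + 5.6169)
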